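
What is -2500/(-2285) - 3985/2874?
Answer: -384145/1313418 ≈ -0.29248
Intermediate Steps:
-2500/(-2285) - 3985/2874 = -2500*(-1/2285) - 3985*1/2874 = 500/457 - 3985/2874 = -384145/1313418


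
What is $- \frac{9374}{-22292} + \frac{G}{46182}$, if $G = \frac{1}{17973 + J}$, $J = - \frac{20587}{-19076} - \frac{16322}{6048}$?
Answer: $\frac{9349900499218637285}{22234689708915450062} \approx 0.42051$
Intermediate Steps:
$J = - \frac{23356037}{14421456}$ ($J = \left(-20587\right) \left(- \frac{1}{19076}\right) - \frac{8161}{3024} = \frac{20587}{19076} - \frac{8161}{3024} = - \frac{23356037}{14421456} \approx -1.6195$)
$G = \frac{14421456}{259173472651}$ ($G = \frac{1}{17973 - \frac{23356037}{14421456}} = \frac{1}{\frac{259173472651}{14421456}} = \frac{14421456}{259173472651} \approx 5.5644 \cdot 10^{-5}$)
$- \frac{9374}{-22292} + \frac{G}{46182} = - \frac{9374}{-22292} + \frac{14421456}{259173472651 \cdot 46182} = \left(-9374\right) \left(- \frac{1}{22292}\right) + \frac{14421456}{259173472651} \cdot \frac{1}{46182} = \frac{4687}{11146} + \frac{2403576}{1994858218994747} = \frac{9349900499218637285}{22234689708915450062}$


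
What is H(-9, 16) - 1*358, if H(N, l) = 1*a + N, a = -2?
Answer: -369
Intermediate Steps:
H(N, l) = -2 + N (H(N, l) = 1*(-2) + N = -2 + N)
H(-9, 16) - 1*358 = (-2 - 9) - 1*358 = -11 - 358 = -369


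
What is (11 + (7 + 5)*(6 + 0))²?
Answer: 6889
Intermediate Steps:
(11 + (7 + 5)*(6 + 0))² = (11 + 12*6)² = (11 + 72)² = 83² = 6889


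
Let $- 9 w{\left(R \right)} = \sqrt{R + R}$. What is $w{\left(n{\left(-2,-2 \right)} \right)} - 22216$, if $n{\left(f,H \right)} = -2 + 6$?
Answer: $-22216 - \frac{2 \sqrt{2}}{9} \approx -22216.0$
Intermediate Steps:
$n{\left(f,H \right)} = 4$
$w{\left(R \right)} = - \frac{\sqrt{2} \sqrt{R}}{9}$ ($w{\left(R \right)} = - \frac{\sqrt{R + R}}{9} = - \frac{\sqrt{2 R}}{9} = - \frac{\sqrt{2} \sqrt{R}}{9}$)
$w{\left(n{\left(-2,-2 \right)} \right)} - 22216 = - \frac{\sqrt{2} \sqrt{4}}{9} - 22216 = \left(- \frac{1}{9}\right) \sqrt{2} \cdot 2 - 22216 = - \frac{2 \sqrt{2}}{9} - 22216 = -22216 - \frac{2 \sqrt{2}}{9}$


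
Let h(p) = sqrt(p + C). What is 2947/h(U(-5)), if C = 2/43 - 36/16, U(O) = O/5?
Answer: -5894*I*sqrt(23693)/551 ≈ -1646.5*I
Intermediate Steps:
U(O) = O/5 (U(O) = O*(1/5) = O/5)
C = -379/172 (C = 2*(1/43) - 36*1/16 = 2/43 - 9/4 = -379/172 ≈ -2.2035)
h(p) = sqrt(-379/172 + p) (h(p) = sqrt(p - 379/172) = sqrt(-379/172 + p))
2947/h(U(-5)) = 2947/((sqrt(-16297 + 7396*((1/5)*(-5)))/86)) = 2947/((sqrt(-16297 + 7396*(-1))/86)) = 2947/((sqrt(-16297 - 7396)/86)) = 2947/((sqrt(-23693)/86)) = 2947/(((I*sqrt(23693))/86)) = 2947/((I*sqrt(23693)/86)) = 2947*(-2*I*sqrt(23693)/551) = -5894*I*sqrt(23693)/551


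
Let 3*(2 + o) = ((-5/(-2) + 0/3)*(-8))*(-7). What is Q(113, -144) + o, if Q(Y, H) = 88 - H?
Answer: 830/3 ≈ 276.67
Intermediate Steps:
o = 134/3 (o = -2 + (((-5/(-2) + 0/3)*(-8))*(-7))/3 = -2 + (((-5*(-½) + 0*(⅓))*(-8))*(-7))/3 = -2 + (((5/2 + 0)*(-8))*(-7))/3 = -2 + (((5/2)*(-8))*(-7))/3 = -2 + (-20*(-7))/3 = -2 + (⅓)*140 = -2 + 140/3 = 134/3 ≈ 44.667)
Q(113, -144) + o = (88 - 1*(-144)) + 134/3 = (88 + 144) + 134/3 = 232 + 134/3 = 830/3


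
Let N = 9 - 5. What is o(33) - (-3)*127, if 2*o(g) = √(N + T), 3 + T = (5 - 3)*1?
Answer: 381 + √3/2 ≈ 381.87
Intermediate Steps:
T = -1 (T = -3 + (5 - 3)*1 = -3 + 2*1 = -3 + 2 = -1)
N = 4
o(g) = √3/2 (o(g) = √(4 - 1)/2 = √3/2)
o(33) - (-3)*127 = √3/2 - (-3)*127 = √3/2 - 1*(-381) = √3/2 + 381 = 381 + √3/2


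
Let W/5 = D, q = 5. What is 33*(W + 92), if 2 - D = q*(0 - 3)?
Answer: 5841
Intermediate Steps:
D = 17 (D = 2 - 5*(0 - 3) = 2 - 5*(-3) = 2 - 1*(-15) = 2 + 15 = 17)
W = 85 (W = 5*17 = 85)
33*(W + 92) = 33*(85 + 92) = 33*177 = 5841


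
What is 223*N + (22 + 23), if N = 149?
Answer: 33272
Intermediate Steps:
223*N + (22 + 23) = 223*149 + (22 + 23) = 33227 + 45 = 33272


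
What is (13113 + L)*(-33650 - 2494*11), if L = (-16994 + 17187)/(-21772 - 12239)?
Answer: -27242611878200/34011 ≈ -8.0099e+8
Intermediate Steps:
L = -193/34011 (L = 193/(-34011) = 193*(-1/34011) = -193/34011 ≈ -0.0056746)
(13113 + L)*(-33650 - 2494*11) = (13113 - 193/34011)*(-33650 - 2494*11) = 445986050*(-33650 - 27434)/34011 = (445986050/34011)*(-61084) = -27242611878200/34011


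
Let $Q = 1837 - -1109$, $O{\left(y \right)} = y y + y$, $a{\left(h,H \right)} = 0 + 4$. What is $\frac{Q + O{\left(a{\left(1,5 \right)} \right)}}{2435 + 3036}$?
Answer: $\frac{2966}{5471} \approx 0.54213$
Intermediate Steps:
$a{\left(h,H \right)} = 4$
$O{\left(y \right)} = y + y^{2}$ ($O{\left(y \right)} = y^{2} + y = y + y^{2}$)
$Q = 2946$ ($Q = 1837 + 1109 = 2946$)
$\frac{Q + O{\left(a{\left(1,5 \right)} \right)}}{2435 + 3036} = \frac{2946 + 4 \left(1 + 4\right)}{2435 + 3036} = \frac{2946 + 4 \cdot 5}{5471} = \left(2946 + 20\right) \frac{1}{5471} = 2966 \cdot \frac{1}{5471} = \frac{2966}{5471}$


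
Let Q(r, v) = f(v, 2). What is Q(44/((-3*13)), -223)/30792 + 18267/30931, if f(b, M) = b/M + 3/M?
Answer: 279537527/476213676 ≈ 0.58700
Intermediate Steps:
f(b, M) = 3/M + b/M
Q(r, v) = 3/2 + v/2 (Q(r, v) = (3 + v)/2 = 3/2 + v/2)
Q(44/((-3*13)), -223)/30792 + 18267/30931 = (3/2 + (1/2)*(-223))/30792 + 18267/30931 = (3/2 - 223/2)*(1/30792) + 18267*(1/30931) = -110*1/30792 + 18267/30931 = -55/15396 + 18267/30931 = 279537527/476213676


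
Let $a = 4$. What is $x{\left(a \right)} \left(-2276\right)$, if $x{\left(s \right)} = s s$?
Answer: $-36416$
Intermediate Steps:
$x{\left(s \right)} = s^{2}$
$x{\left(a \right)} \left(-2276\right) = 4^{2} \left(-2276\right) = 16 \left(-2276\right) = -36416$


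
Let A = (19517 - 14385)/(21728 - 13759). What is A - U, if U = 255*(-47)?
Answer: 95513597/7969 ≈ 11986.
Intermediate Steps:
U = -11985
A = 5132/7969 ≈ 0.64400
A - U = 5132/7969 - 1*(-11985) = 5132/7969 + 11985 = 95513597/7969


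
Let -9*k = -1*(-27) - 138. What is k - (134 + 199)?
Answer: -962/3 ≈ -320.67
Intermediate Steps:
k = 37/3 (k = -(-1*(-27) - 138)/9 = -(27 - 138)/9 = -⅑*(-111) = 37/3 ≈ 12.333)
k - (134 + 199) = 37/3 - (134 + 199) = 37/3 - 1*333 = 37/3 - 333 = -962/3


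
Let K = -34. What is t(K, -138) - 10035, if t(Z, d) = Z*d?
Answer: -5343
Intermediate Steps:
t(K, -138) - 10035 = -34*(-138) - 10035 = 4692 - 10035 = -5343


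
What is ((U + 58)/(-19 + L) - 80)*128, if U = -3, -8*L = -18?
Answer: -714240/67 ≈ -10660.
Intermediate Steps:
L = 9/4 (L = -⅛*(-18) = 9/4 ≈ 2.2500)
((U + 58)/(-19 + L) - 80)*128 = ((-3 + 58)/(-19 + 9/4) - 80)*128 = (55/(-67/4) - 80)*128 = (55*(-4/67) - 80)*128 = (-220/67 - 80)*128 = -5580/67*128 = -714240/67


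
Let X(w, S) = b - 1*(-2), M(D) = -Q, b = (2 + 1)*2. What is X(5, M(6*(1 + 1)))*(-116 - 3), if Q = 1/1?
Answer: -952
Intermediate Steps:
Q = 1
b = 6 (b = 3*2 = 6)
M(D) = -1 (M(D) = -1*1 = -1)
X(w, S) = 8 (X(w, S) = 6 - 1*(-2) = 6 + 2 = 8)
X(5, M(6*(1 + 1)))*(-116 - 3) = 8*(-116 - 3) = 8*(-119) = -952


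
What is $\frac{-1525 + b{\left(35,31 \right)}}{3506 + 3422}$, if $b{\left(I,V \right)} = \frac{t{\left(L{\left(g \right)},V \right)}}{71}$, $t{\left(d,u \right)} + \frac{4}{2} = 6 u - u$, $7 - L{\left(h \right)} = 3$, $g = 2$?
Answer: $- \frac{54061}{245944} \approx -0.21981$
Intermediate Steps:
$L{\left(h \right)} = 4$ ($L{\left(h \right)} = 7 - 3 = 4$)
$t{\left(d,u \right)} = -2 + 5 u$ ($t{\left(d,u \right)} = -2 + \left(6 u - u\right) = -2 + 5 u$)
$b{\left(I,V \right)} = - \frac{2}{71} + \frac{5 V}{71}$ ($b{\left(I,V \right)} = \frac{-2 + 5 V}{71} = \left(-2 + 5 V\right) \frac{1}{71} = - \frac{2}{71} + \frac{5 V}{71}$)
$\frac{-1525 + b{\left(35,31 \right)}}{3506 + 3422} = \frac{-1525 + \left(- \frac{2}{71} + \frac{5}{71} \cdot 31\right)}{3506 + 3422} = \frac{-1525 + \left(- \frac{2}{71} + \frac{155}{71}\right)}{6928} = \left(-1525 + \frac{153}{71}\right) \frac{1}{6928} = \left(- \frac{108122}{71}\right) \frac{1}{6928} = - \frac{54061}{245944}$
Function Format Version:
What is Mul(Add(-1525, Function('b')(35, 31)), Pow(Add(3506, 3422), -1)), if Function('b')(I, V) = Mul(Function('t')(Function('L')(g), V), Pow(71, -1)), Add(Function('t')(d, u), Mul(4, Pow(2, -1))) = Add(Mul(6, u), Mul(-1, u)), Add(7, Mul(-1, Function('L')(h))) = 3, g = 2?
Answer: Rational(-54061, 245944) ≈ -0.21981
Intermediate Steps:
Function('L')(h) = 4 (Function('L')(h) = Add(7, Mul(-1, 3)) = Add(7, -3) = 4)
Function('t')(d, u) = Add(-2, Mul(5, u)) (Function('t')(d, u) = Add(-2, Add(Mul(6, u), Mul(-1, u))) = Add(-2, Mul(5, u)))
Function('b')(I, V) = Add(Rational(-2, 71), Mul(Rational(5, 71), V)) (Function('b')(I, V) = Mul(Add(-2, Mul(5, V)), Pow(71, -1)) = Mul(Add(-2, Mul(5, V)), Rational(1, 71)) = Add(Rational(-2, 71), Mul(Rational(5, 71), V)))
Mul(Add(-1525, Function('b')(35, 31)), Pow(Add(3506, 3422), -1)) = Mul(Add(-1525, Add(Rational(-2, 71), Mul(Rational(5, 71), 31))), Pow(Add(3506, 3422), -1)) = Mul(Add(-1525, Add(Rational(-2, 71), Rational(155, 71))), Pow(6928, -1)) = Mul(Add(-1525, Rational(153, 71)), Rational(1, 6928)) = Mul(Rational(-108122, 71), Rational(1, 6928)) = Rational(-54061, 245944)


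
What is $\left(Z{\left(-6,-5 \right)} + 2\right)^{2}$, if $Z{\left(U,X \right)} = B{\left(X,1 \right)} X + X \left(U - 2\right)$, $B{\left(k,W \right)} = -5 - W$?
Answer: $5184$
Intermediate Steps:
$Z{\left(U,X \right)} = - 6 X + X \left(-2 + U\right)$ ($Z{\left(U,X \right)} = \left(-5 - 1\right) X + X \left(U - 2\right) = \left(-5 - 1\right) X + X \left(-2 + U\right) = - 6 X + X \left(-2 + U\right)$)
$\left(Z{\left(-6,-5 \right)} + 2\right)^{2} = \left(- 5 \left(-8 - 6\right) + 2\right)^{2} = \left(\left(-5\right) \left(-14\right) + 2\right)^{2} = \left(70 + 2\right)^{2} = 72^{2} = 5184$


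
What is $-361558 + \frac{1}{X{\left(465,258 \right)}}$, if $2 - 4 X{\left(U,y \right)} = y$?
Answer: $- \frac{23139713}{64} \approx -3.6156 \cdot 10^{5}$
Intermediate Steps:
$X{\left(U,y \right)} = \frac{1}{2} - \frac{y}{4}$
$-361558 + \frac{1}{X{\left(465,258 \right)}} = -361558 + \frac{1}{\frac{1}{2} - \frac{129}{2}} = -361558 + \frac{1}{-64} = -361558 - \frac{1}{64} = - \frac{23139713}{64}$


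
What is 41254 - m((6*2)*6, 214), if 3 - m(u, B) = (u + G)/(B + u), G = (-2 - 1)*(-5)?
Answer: 11797873/286 ≈ 41251.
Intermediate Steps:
G = 15 (G = -3*(-5) = 15)
m(u, B) = 3 - (15 + u)/(B + u) (m(u, B) = 3 - (u + 15)/(B + u) = 3 - (15 + u)/(B + u))
41254 - m((6*2)*6, 214) = 41254 - (-15 + 2*((6*2)*6) + 3*214)/(214 + (6*2)*6) = 41254 - (-15 + 2*(12*6) + 642)/(214 + 12*6) = 41254 - (-15 + 2*72 + 642)/(214 + 72) = 41254 - (-15 + 144 + 642)/286 = 41254 - 771/286 = 11797873/286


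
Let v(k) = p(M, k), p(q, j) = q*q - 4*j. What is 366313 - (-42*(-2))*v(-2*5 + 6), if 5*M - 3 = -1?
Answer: 9123889/25 ≈ 3.6496e+5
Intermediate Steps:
M = ⅖ (M = ⅗ + (⅕)*(-1) = ⅗ - ⅕ = ⅖ ≈ 0.40000)
p(q, j) = q² - 4*j
v(k) = 4/25 - 4*k (v(k) = (⅖)² - 4*k = 4/25 - 4*k)
366313 - (-42*(-2))*v(-2*5 + 6) = 366313 - (-42*(-2))*(4/25 - 4*(-2*5 + 6)) = 366313 - 84*(4/25 - 4*(-10 + 6)) = 366313 - 84*(4/25 - 4*(-4)) = 366313 - 84*(4/25 + 16) = 366313 - 84*404/25 = 366313 - 1*33936/25 = 366313 - 33936/25 = 9123889/25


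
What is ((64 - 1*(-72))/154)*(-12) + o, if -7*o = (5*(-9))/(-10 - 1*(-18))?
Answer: -6033/616 ≈ -9.7938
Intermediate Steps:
o = 45/56 (o = -5*(-9)/(7*(-10 - 1*(-18))) = -(-45)/(7*(-10 + 18)) = -(-45)/(7*8) = -⅐*(-45/8) = 45/56 ≈ 0.80357)
((64 - 1*(-72))/154)*(-12) + o = ((64 - 1*(-72))/154)*(-12) + 45/56 = ((64 + 72)*(1/154))*(-12) + 45/56 = (136*(1/154))*(-12) + 45/56 = (68/77)*(-12) + 45/56 = -816/77 + 45/56 = -6033/616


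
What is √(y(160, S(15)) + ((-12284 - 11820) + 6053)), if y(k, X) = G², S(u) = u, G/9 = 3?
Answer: I*√17322 ≈ 131.61*I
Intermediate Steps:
G = 27 (G = 9*3 = 27)
y(k, X) = 729 (y(k, X) = 27² = 729)
√(y(160, S(15)) + ((-12284 - 11820) + 6053)) = √(729 + ((-12284 - 11820) + 6053)) = √(729 + (-24104 + 6053)) = √(729 - 18051) = √(-17322) = I*√17322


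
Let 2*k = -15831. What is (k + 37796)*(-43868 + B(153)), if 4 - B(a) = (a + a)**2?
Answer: -4108568750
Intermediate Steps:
B(a) = 4 - 4*a**2 (B(a) = 4 - (a + a)**2 = 4 - (2*a)**2 = 4 - 4*a**2)
k = -15831/2 (k = (1/2)*(-15831) = -15831/2 ≈ -7915.5)
(k + 37796)*(-43868 + B(153)) = (-15831/2 + 37796)*(-43868 + (4 - 4*153**2)) = 59761*(-43868 + (4 - 4*23409))/2 = 59761*(-43868 + (4 - 93636))/2 = 59761*(-43868 - 93632)/2 = (59761/2)*(-137500) = -4108568750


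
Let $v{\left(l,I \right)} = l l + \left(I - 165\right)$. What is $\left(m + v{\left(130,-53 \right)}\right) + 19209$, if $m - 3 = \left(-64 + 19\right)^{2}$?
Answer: $37919$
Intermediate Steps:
$v{\left(l,I \right)} = -165 + I + l^{2}$ ($v{\left(l,I \right)} = l^{2} + \left(-165 + I\right) = -165 + I + l^{2}$)
$m = 2028$ ($m = 3 + \left(-64 + 19\right)^{2} = 3 + \left(-45\right)^{2} = 3 + 2025 = 2028$)
$\left(m + v{\left(130,-53 \right)}\right) + 19209 = \left(2028 - \left(218 - 16900\right)\right) + 19209 = \left(2028 - -16682\right) + 19209 = \left(2028 + 16682\right) + 19209 = 18710 + 19209 = 37919$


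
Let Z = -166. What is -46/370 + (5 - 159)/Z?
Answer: 12336/15355 ≈ 0.80339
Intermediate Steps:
-46/370 + (5 - 159)/Z = -46/370 + (5 - 159)/(-166) = -46*1/370 - 154*(-1/166) = -23/185 + 77/83 = 12336/15355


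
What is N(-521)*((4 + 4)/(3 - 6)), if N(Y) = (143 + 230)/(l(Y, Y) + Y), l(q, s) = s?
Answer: 1492/1563 ≈ 0.95457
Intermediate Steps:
N(Y) = 373/(2*Y) (N(Y) = (143 + 230)/(Y + Y) = 373/((2*Y)) = 373*(1/(2*Y)) = 373/(2*Y))
N(-521)*((4 + 4)/(3 - 6)) = ((373/2)/(-521))*((4 + 4)/(3 - 6)) = ((373/2)*(-1/521))*(8/(-3)) = -1492*(-1)/(521*3) = -373/1042*(-8/3) = 1492/1563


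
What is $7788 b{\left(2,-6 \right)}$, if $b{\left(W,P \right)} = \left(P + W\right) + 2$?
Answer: $-15576$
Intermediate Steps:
$b{\left(W,P \right)} = 2 + P + W$
$7788 b{\left(2,-6 \right)} = 7788 \left(2 - 6 + 2\right) = 7788 \left(-2\right) = -15576$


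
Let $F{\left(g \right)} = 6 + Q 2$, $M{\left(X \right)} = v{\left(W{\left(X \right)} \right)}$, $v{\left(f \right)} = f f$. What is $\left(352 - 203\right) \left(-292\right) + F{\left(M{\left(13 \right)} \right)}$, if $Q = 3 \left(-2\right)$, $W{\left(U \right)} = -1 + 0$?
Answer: $-43514$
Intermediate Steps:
$W{\left(U \right)} = -1$
$Q = -6$
$v{\left(f \right)} = f^{2}$
$M{\left(X \right)} = 1$ ($M{\left(X \right)} = \left(-1\right)^{2} = 1$)
$F{\left(g \right)} = -6$ ($F{\left(g \right)} = 6 - 12 = -6$)
$\left(352 - 203\right) \left(-292\right) + F{\left(M{\left(13 \right)} \right)} = \left(352 - 203\right) \left(-292\right) - 6 = 149 \left(-292\right) - 6 = -43508 - 6 = -43514$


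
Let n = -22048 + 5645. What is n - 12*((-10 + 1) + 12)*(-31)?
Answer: -15287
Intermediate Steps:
n = -16403
n - 12*((-10 + 1) + 12)*(-31) = -16403 - 12*((-10 + 1) + 12)*(-31) = -16403 - 12*(-9 + 12)*(-31) = -16403 - 12*3*(-31) = -16403 - 36*(-31) = -16403 + 1116 = -15287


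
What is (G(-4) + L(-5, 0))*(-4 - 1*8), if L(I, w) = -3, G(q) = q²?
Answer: -156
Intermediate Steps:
(G(-4) + L(-5, 0))*(-4 - 1*8) = ((-4)² - 3)*(-4 - 1*8) = (16 - 3)*(-4 - 8) = 13*(-12) = -156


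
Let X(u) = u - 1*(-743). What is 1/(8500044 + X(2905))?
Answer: 1/8503692 ≈ 1.1760e-7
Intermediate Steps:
X(u) = 743 + u (X(u) = u + 743 = 743 + u)
1/(8500044 + X(2905)) = 1/(8500044 + (743 + 2905)) = 1/(8500044 + 3648) = 1/8503692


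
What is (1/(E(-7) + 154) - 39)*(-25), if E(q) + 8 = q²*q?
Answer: 192100/197 ≈ 975.13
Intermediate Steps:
E(q) = -8 + q³ (E(q) = -8 + q²*q = -8 + q³)
(1/(E(-7) + 154) - 39)*(-25) = (1/((-8 + (-7)³) + 154) - 39)*(-25) = (1/((-8 - 343) + 154) - 39)*(-25) = (1/(-351 + 154) - 39)*(-25) = (1/(-197) - 39)*(-25) = (-1/197 - 39)*(-25) = -7684/197*(-25) = 192100/197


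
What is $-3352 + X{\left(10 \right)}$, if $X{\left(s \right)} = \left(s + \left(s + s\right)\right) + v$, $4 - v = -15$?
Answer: $-3303$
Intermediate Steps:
$v = 19$ ($v = 4 - -15 = 4 + 15 = 19$)
$X{\left(s \right)} = 19 + 3 s$ ($X{\left(s \right)} = \left(s + \left(s + s\right)\right) + 19 = \left(s + 2 s\right) + 19 = 3 s + 19 = 19 + 3 s$)
$-3352 + X{\left(10 \right)} = -3352 + \left(19 + 3 \cdot 10\right) = -3352 + \left(19 + 30\right) = -3352 + 49 = -3303$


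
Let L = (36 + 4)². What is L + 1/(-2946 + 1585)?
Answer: 2177599/1361 ≈ 1600.0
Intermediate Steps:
L = 1600 (L = 40² = 1600)
L + 1/(-2946 + 1585) = 1600 + 1/(-2946 + 1585) = 1600 + 1/(-1361) = 1600 - 1/1361 = 2177599/1361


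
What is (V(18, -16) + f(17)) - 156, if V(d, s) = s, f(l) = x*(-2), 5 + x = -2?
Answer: -158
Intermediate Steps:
x = -7 (x = -5 - 2 = -7)
f(l) = 14 (f(l) = -7*(-2) = 14)
(V(18, -16) + f(17)) - 156 = (-16 + 14) - 156 = -2 - 156 = -158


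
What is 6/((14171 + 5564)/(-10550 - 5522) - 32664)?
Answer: -96432/524995543 ≈ -0.00018368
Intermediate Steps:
6/((14171 + 5564)/(-10550 - 5522) - 32664) = 6/(19735/(-16072) - 32664) = 6/(19735*(-1/16072) - 32664) = 6/(-19735/16072 - 32664) = 6/(-524995543/16072) = -16072/524995543*6 = -96432/524995543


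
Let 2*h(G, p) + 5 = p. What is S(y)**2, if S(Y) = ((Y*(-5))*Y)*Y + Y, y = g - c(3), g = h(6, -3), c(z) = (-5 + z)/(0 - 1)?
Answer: 1153476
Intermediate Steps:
c(z) = 5 - z (c(z) = (-5 + z)/(-1) = (-5 + z)*(-1) = 5 - z)
h(G, p) = -5/2 + p/2
g = -4 (g = -5/2 + (1/2)*(-3) = -5/2 - 3/2 = -4)
y = -6 (y = -4 - (5 - 1*3) = -4 - (5 - 3) = -4 - 1*2 = -4 - 2 = -6)
S(Y) = Y - 5*Y**3 (S(Y) = ((-5*Y)*Y)*Y + Y = (-5*Y**2)*Y + Y = -5*Y**3 + Y = Y - 5*Y**3)
S(y)**2 = (-6 - 5*(-6)**3)**2 = (-6 - 5*(-216))**2 = (-6 + 1080)**2 = 1074**2 = 1153476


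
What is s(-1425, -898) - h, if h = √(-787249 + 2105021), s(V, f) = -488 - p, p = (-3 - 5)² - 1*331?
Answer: -221 - 2*√329443 ≈ -1368.9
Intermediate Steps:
p = -267 (p = (-8)² - 331 = 64 - 331 = -267)
s(V, f) = -221 (s(V, f) = -488 - 1*(-267) = -488 + 267 = -221)
h = 2*√329443 (h = √1317772 = 2*√329443 ≈ 1147.9)
s(-1425, -898) - h = -221 - 2*√329443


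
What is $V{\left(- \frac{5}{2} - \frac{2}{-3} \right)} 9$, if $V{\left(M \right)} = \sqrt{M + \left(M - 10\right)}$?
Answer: $3 i \sqrt{123} \approx 33.272 i$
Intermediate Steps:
$V{\left(M \right)} = \sqrt{-10 + 2 M}$ ($V{\left(M \right)} = \sqrt{M + \left(-10 + M\right)} = \sqrt{-10 + 2 M}$)
$V{\left(- \frac{5}{2} - \frac{2}{-3} \right)} 9 = \sqrt{-10 + 2 \left(- \frac{5}{2} - \frac{2}{-3}\right)} 9 = \sqrt{-10 + 2 \left(\left(-5\right) \frac{1}{2} - - \frac{2}{3}\right)} 9 = \sqrt{-10 + 2 \left(- \frac{5}{2} + \frac{2}{3}\right)} 9 = \sqrt{-10 + 2 \left(- \frac{11}{6}\right)} 9 = \sqrt{-10 - \frac{11}{3}} \cdot 9 = \sqrt{- \frac{41}{3}} \cdot 9 = \frac{i \sqrt{123}}{3} \cdot 9 = 3 i \sqrt{123}$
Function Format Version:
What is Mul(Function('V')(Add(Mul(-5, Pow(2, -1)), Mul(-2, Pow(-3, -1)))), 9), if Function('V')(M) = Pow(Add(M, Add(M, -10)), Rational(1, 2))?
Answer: Mul(3, I, Pow(123, Rational(1, 2))) ≈ Mul(33.272, I)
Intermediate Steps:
Function('V')(M) = Pow(Add(-10, Mul(2, M)), Rational(1, 2)) (Function('V')(M) = Pow(Add(M, Add(-10, M)), Rational(1, 2)) = Pow(Add(-10, Mul(2, M)), Rational(1, 2)))
Mul(Function('V')(Add(Mul(-5, Pow(2, -1)), Mul(-2, Pow(-3, -1)))), 9) = Mul(Pow(Add(-10, Mul(2, Add(Mul(-5, Pow(2, -1)), Mul(-2, Pow(-3, -1))))), Rational(1, 2)), 9) = Mul(Pow(Add(-10, Mul(2, Add(Mul(-5, Rational(1, 2)), Mul(-2, Rational(-1, 3))))), Rational(1, 2)), 9) = Mul(Pow(Add(-10, Mul(2, Add(Rational(-5, 2), Rational(2, 3)))), Rational(1, 2)), 9) = Mul(Pow(Add(-10, Mul(2, Rational(-11, 6))), Rational(1, 2)), 9) = Mul(Pow(Add(-10, Rational(-11, 3)), Rational(1, 2)), 9) = Mul(Pow(Rational(-41, 3), Rational(1, 2)), 9) = Mul(Mul(Rational(1, 3), I, Pow(123, Rational(1, 2))), 9) = Mul(3, I, Pow(123, Rational(1, 2)))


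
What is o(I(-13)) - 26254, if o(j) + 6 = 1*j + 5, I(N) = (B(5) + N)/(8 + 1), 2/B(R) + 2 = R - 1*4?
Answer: -78770/3 ≈ -26257.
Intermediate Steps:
B(R) = 2/(-6 + R) (B(R) = 2/(-2 + (R - 1*4)) = 2/(-2 + (R - 4)) = 2/(-2 + (-4 + R)) = 2/(-6 + R))
I(N) = -2/9 + N/9 (I(N) = (2/(-6 + 5) + N)/(8 + 1) = (2/(-1) + N)/9 = (2*(-1) + N)*(1/9) = (-2 + N)*(1/9) = -2/9 + N/9)
o(j) = -1 + j (o(j) = -6 + (1*j + 5) = -6 + (j + 5) = -6 + (5 + j) = -1 + j)
o(I(-13)) - 26254 = (-1 + (-2/9 + (1/9)*(-13))) - 26254 = (-1 + (-2/9 - 13/9)) - 26254 = (-1 - 5/3) - 26254 = -8/3 - 26254 = -78770/3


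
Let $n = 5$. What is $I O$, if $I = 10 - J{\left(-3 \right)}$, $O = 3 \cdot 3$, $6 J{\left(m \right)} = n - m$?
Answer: $78$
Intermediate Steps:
$J{\left(m \right)} = \frac{5}{6} - \frac{m}{6}$ ($J{\left(m \right)} = \frac{5 - m}{6} = \frac{5}{6} - \frac{m}{6}$)
$O = 9$
$I = \frac{26}{3}$ ($I = 10 - \left(\frac{5}{6} - - \frac{1}{2}\right) = 10 - \left(\frac{5}{6} + \frac{1}{2}\right) = 10 - \frac{4}{3} = \frac{26}{3} \approx 8.6667$)
$I O = \frac{26}{3} \cdot 9 = 78$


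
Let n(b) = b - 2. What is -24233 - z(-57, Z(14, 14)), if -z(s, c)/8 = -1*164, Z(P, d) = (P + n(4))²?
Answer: -25545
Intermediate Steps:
n(b) = -2 + b
Z(P, d) = (2 + P)² (Z(P, d) = (P + (-2 + 4))² = (P + 2)² = (2 + P)²)
z(s, c) = 1312 (z(s, c) = -(-8)*164 = -8*(-164) = 1312)
-24233 - z(-57, Z(14, 14)) = -24233 - 1*1312 = -24233 - 1312 = -25545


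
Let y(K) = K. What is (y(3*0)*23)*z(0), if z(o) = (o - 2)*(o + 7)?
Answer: 0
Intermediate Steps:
z(o) = (-2 + o)*(7 + o)
(y(3*0)*23)*z(0) = ((3*0)*23)*(-14 + 0² + 5*0) = (0*23)*(-14 + 0 + 0) = 0*(-14) = 0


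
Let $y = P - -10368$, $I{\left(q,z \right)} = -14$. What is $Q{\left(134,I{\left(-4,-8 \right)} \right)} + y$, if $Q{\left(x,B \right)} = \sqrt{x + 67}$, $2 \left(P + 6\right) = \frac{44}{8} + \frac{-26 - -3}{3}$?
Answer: $\frac{124331}{12} + \sqrt{201} \approx 10375.0$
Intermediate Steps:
$P = - \frac{85}{12}$ ($P = -6 + \frac{\frac{44}{8} + \frac{-26 - -3}{3}}{2} = -6 + \frac{44 \cdot \frac{1}{8} + \left(-26 + 3\right) \frac{1}{3}}{2} = -6 + \frac{\frac{11}{2} - \frac{23}{3}}{2} = -6 + \frac{1}{2} \left(- \frac{13}{6}\right) = -6 - \frac{13}{12} = - \frac{85}{12} \approx -7.0833$)
$Q{\left(x,B \right)} = \sqrt{67 + x}$
$y = \frac{124331}{12}$ ($y = - \frac{85}{12} - -10368 = - \frac{85}{12} + 10368 = \frac{124331}{12} \approx 10361.0$)
$Q{\left(134,I{\left(-4,-8 \right)} \right)} + y = \sqrt{67 + 134} + \frac{124331}{12} = \sqrt{201} + \frac{124331}{12} = \frac{124331}{12} + \sqrt{201}$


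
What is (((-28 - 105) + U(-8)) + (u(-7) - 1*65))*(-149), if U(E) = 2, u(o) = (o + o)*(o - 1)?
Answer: 12516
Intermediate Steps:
u(o) = 2*o*(-1 + o) (u(o) = (2*o)*(-1 + o) = 2*o*(-1 + o))
(((-28 - 105) + U(-8)) + (u(-7) - 1*65))*(-149) = (((-28 - 105) + 2) + (2*(-7)*(-1 - 7) - 1*65))*(-149) = ((-133 + 2) + (2*(-7)*(-8) - 65))*(-149) = (-131 + (112 - 65))*(-149) = (-131 + 47)*(-149) = -84*(-149) = 12516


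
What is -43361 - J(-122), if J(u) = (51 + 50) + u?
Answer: -43340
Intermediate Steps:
J(u) = 101 + u
-43361 - J(-122) = -43361 - (101 - 122) = -43361 - 1*(-21) = -43361 + 21 = -43340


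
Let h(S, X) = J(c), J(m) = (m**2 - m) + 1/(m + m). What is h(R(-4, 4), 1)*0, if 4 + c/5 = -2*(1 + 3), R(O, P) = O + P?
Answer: 0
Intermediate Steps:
c = -60 (c = -20 + 5*(-2*(1 + 3)) = -20 + 5*(-2*4) = -20 + 5*(-8) = -20 - 40 = -60)
J(m) = m**2 + 1/(2*m) - m (J(m) = (m**2 - m) + 1/(2*m) = m**2 + 1/(2*m) - m)
h(S, X) = 439199/120 (h(S, X) = (-60)**2 + (1/2)/(-60) - 1*(-60) = 3600 + (1/2)*(-1/60) + 60 = 3600 - 1/120 + 60 = 439199/120)
h(R(-4, 4), 1)*0 = (439199/120)*0 = 0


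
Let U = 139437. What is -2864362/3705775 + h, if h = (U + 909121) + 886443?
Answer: 7170675466413/3705775 ≈ 1.9350e+6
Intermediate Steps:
h = 1935001 (h = (139437 + 909121) + 886443 = 1048558 + 886443 = 1935001)
-2864362/3705775 + h = -2864362/3705775 + 1935001 = 7170675466413/3705775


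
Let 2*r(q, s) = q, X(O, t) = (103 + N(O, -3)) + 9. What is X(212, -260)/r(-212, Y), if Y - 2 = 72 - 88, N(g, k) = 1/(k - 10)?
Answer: -1455/1378 ≈ -1.0559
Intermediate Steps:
N(g, k) = 1/(-10 + k)
X(O, t) = 1455/13 (X(O, t) = (103 + 1/(-10 - 3)) + 9 = (103 + 1/(-13)) + 9 = (103 - 1/13) + 9 = 1338/13 + 9 = 1455/13)
Y = -14 (Y = 2 + (72 - 88) = 2 - 16 = -14)
r(q, s) = q/2
X(212, -260)/r(-212, Y) = 1455/(13*(((1/2)*(-212)))) = (1455/13)/(-106) = (1455/13)*(-1/106) = -1455/1378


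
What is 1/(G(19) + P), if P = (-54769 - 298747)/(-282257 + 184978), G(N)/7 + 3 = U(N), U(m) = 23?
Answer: 97279/13972576 ≈ 0.0069621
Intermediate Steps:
G(N) = 140 (G(N) = -21 + 7*23 = -21 + 161 = 140)
P = 353516/97279 (P = -353516/(-97279) = -353516*(-1/97279) = 353516/97279 ≈ 3.6340)
1/(G(19) + P) = 1/(140 + 353516/97279) = 1/(13972576/97279) = 97279/13972576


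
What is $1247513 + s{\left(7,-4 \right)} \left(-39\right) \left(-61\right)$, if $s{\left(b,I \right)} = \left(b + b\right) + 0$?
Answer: $1280819$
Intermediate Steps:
$s{\left(b,I \right)} = 2 b$ ($s{\left(b,I \right)} = 2 b + 0 = 2 b$)
$1247513 + s{\left(7,-4 \right)} \left(-39\right) \left(-61\right) = 1247513 + 2 \cdot 7 \left(-39\right) \left(-61\right) = 1247513 + 14 \left(-39\right) \left(-61\right) = 1247513 - -33306 = 1247513 + 33306 = 1280819$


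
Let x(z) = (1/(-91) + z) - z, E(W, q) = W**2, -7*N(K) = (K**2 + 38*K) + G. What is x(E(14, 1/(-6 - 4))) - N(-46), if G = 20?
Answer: 5043/91 ≈ 55.418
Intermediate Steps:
N(K) = -20/7 - 38*K/7 - K**2/7 (N(K) = -((K**2 + 38*K) + 20)/7 = -(20 + K**2 + 38*K)/7 = -20/7 - 38*K/7 - K**2/7)
x(z) = -1/91 (x(z) = (-1/91 + z) - z = -1/91)
x(E(14, 1/(-6 - 4))) - N(-46) = -1/91 - (-20/7 - 38/7*(-46) - 1/7*(-46)**2) = -1/91 - (-20/7 + 1748/7 - 1/7*2116) = -1/91 - (-20/7 + 1748/7 - 2116/7) = -1/91 - 1*(-388/7) = -1/91 + 388/7 = 5043/91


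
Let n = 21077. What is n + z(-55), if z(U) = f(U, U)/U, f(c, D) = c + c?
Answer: 21079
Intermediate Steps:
f(c, D) = 2*c
z(U) = 2 (z(U) = (2*U)/U = 2)
n + z(-55) = 21077 + 2 = 21079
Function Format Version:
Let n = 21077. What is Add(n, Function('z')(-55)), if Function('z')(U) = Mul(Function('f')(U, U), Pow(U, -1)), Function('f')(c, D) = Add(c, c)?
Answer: 21079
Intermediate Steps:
Function('f')(c, D) = Mul(2, c)
Function('z')(U) = 2 (Function('z')(U) = Mul(Mul(2, U), Pow(U, -1)) = 2)
Add(n, Function('z')(-55)) = Add(21077, 2) = 21079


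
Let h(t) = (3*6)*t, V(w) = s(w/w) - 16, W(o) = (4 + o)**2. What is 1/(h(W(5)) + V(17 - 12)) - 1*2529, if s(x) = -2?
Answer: -3641759/1440 ≈ -2529.0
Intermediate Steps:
V(w) = -18 (V(w) = -2 - 16 = -18)
h(t) = 18*t
1/(h(W(5)) + V(17 - 12)) - 1*2529 = 1/(18*(4 + 5)**2 - 18) - 1*2529 = 1/(18*9**2 - 18) - 2529 = 1/(18*81 - 18) - 2529 = 1/(1458 - 18) - 2529 = 1/1440 - 2529 = -3641759/1440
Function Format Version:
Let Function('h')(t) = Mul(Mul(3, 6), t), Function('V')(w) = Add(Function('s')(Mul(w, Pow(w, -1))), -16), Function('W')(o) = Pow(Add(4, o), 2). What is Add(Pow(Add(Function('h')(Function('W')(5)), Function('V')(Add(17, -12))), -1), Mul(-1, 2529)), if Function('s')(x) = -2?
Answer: Rational(-3641759, 1440) ≈ -2529.0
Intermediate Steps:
Function('V')(w) = -18 (Function('V')(w) = Add(-2, -16) = -18)
Function('h')(t) = Mul(18, t)
Add(Pow(Add(Function('h')(Function('W')(5)), Function('V')(Add(17, -12))), -1), Mul(-1, 2529)) = Add(Pow(Add(Mul(18, Pow(Add(4, 5), 2)), -18), -1), Mul(-1, 2529)) = Add(Pow(Add(Mul(18, Pow(9, 2)), -18), -1), -2529) = Add(Pow(Add(Mul(18, 81), -18), -1), -2529) = Add(Pow(Add(1458, -18), -1), -2529) = Add(Pow(1440, -1), -2529) = Add(Rational(1, 1440), -2529) = Rational(-3641759, 1440)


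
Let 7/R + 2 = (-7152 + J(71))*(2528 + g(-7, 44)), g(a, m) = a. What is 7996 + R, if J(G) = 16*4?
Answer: 142879324593/17868850 ≈ 7996.0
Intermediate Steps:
J(G) = 64
R = -7/17868850 (R = 7/(-2 + (-7152 + 64)*(2528 - 7)) = 7/(-2 - 7088*2521) = 7/(-2 - 17868848) = 7/(-17868850) = 7*(-1/17868850) = -7/17868850 ≈ -3.9174e-7)
7996 + R = 7996 - 7/17868850 = 142879324593/17868850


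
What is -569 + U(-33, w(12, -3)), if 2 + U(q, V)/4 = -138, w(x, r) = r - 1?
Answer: -1129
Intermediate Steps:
w(x, r) = -1 + r
U(q, V) = -560 (U(q, V) = -8 + 4*(-138) = -8 - 552 = -560)
-569 + U(-33, w(12, -3)) = -569 - 560 = -1129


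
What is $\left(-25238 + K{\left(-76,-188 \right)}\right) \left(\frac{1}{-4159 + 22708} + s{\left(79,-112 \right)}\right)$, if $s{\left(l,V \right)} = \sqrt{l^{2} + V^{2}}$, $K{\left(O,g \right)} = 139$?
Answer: $- \frac{25099}{18549} - 426683 \sqrt{65} \approx -3.44 \cdot 10^{6}$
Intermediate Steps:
$s{\left(l,V \right)} = \sqrt{V^{2} + l^{2}}$
$\left(-25238 + K{\left(-76,-188 \right)}\right) \left(\frac{1}{-4159 + 22708} + s{\left(79,-112 \right)}\right) = \left(-25238 + 139\right) \left(\frac{1}{-4159 + 22708} + \sqrt{\left(-112\right)^{2} + 79^{2}}\right) = - 25099 \left(\frac{1}{18549} + \sqrt{12544 + 6241}\right) = - 25099 \left(\frac{1}{18549} + \sqrt{18785}\right) = - 25099 \left(\frac{1}{18549} + 17 \sqrt{65}\right) = - \frac{25099}{18549} - 426683 \sqrt{65}$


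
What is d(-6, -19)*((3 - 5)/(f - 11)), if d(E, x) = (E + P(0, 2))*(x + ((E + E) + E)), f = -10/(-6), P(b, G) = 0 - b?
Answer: 333/7 ≈ 47.571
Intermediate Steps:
P(b, G) = -b
f = 5/3 (f = -10*(-⅙) = 5/3 ≈ 1.6667)
d(E, x) = E*(x + 3*E) (d(E, x) = (E - 1*0)*(x + ((E + E) + E)) = (E + 0)*(x + (2*E + E)) = E*(x + 3*E))
d(-6, -19)*((3 - 5)/(f - 11)) = (-6*(-19 + 3*(-6)))*((3 - 5)/(5/3 - 11)) = (-6*(-19 - 18))*(-2/(-28/3)) = (-6*(-37))*(-2*(-3/28)) = 222*(3/14) = 333/7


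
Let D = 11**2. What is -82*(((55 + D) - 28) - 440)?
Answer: 23944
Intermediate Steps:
D = 121
-82*(((55 + D) - 28) - 440) = -82*(((55 + 121) - 28) - 440) = -82*((176 - 28) - 440) = -82*(148 - 440) = -82*(-292) = 23944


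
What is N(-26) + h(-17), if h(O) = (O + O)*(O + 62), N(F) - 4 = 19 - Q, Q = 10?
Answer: -1517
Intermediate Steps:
N(F) = 13 (N(F) = 4 + (19 - 1*10) = 4 + (19 - 10) = 4 + 9 = 13)
h(O) = 2*O*(62 + O) (h(O) = (2*O)*(62 + O) = 2*O*(62 + O))
N(-26) + h(-17) = 13 + 2*(-17)*(62 - 17) = 13 + 2*(-17)*45 = 13 - 1530 = -1517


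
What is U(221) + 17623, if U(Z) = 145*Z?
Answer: 49668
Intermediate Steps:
U(221) + 17623 = 145*221 + 17623 = 32045 + 17623 = 49668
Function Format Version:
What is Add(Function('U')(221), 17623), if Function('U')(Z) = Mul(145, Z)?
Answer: 49668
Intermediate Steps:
Add(Function('U')(221), 17623) = Add(Mul(145, 221), 17623) = Add(32045, 17623) = 49668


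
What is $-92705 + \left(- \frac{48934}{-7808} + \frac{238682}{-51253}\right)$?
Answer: $- \frac{18549179968337}{200091712} \approx -92703.0$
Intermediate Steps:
$-92705 + \left(- \frac{48934}{-7808} + \frac{238682}{-51253}\right) = -92705 + \left(\left(-48934\right) \left(- \frac{1}{7808}\right) + 238682 \left(- \frac{1}{51253}\right)\right) = -92705 + \left(\frac{24467}{3904} - \frac{238682}{51253}\right) = -92705 + \frac{322192623}{200091712} = - \frac{18549179968337}{200091712}$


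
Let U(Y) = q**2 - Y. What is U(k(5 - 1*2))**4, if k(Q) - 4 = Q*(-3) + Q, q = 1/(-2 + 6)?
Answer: 1185921/65536 ≈ 18.096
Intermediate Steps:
q = 1/4 ≈ 0.25000
k(Q) = 4 - 2*Q (k(Q) = 4 + (Q*(-3) + Q) = 4 + (-3*Q + Q) = 4 - 2*Q)
U(Y) = 1/16 - Y (U(Y) = (1/4)**2 - Y = 1/16 - Y)
U(k(5 - 1*2))**4 = (1/16 - (4 - 2*(5 - 1*2)))**4 = (1/16 - (4 - 2*(5 - 2)))**4 = (1/16 - (4 - 2*3))**4 = (1/16 - (4 - 6))**4 = (1/16 - 1*(-2))**4 = (1/16 + 2)**4 = (33/16)**4 = 1185921/65536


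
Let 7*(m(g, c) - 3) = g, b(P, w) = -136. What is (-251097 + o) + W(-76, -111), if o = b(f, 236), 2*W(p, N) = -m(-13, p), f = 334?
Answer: -1758635/7 ≈ -2.5123e+5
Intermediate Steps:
m(g, c) = 3 + g/7
W(p, N) = -4/7 (W(p, N) = (-(3 + (⅐)*(-13)))/2 = (-(3 - 13/7))/2 = (-1*8/7)/2 = (½)*(-8/7) = -4/7)
o = -136
(-251097 + o) + W(-76, -111) = (-251097 - 136) - 4/7 = -251233 - 4/7 = -1758635/7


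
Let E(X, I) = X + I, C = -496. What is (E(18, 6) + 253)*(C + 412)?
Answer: -23268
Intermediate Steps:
E(X, I) = I + X
(E(18, 6) + 253)*(C + 412) = ((6 + 18) + 253)*(-496 + 412) = (24 + 253)*(-84) = 277*(-84) = -23268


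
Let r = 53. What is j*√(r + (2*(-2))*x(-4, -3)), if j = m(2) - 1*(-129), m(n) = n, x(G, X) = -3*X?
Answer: 131*√17 ≈ 540.13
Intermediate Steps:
j = 131 (j = 2 - 1*(-129) = 2 + 129 = 131)
j*√(r + (2*(-2))*x(-4, -3)) = 131*√(53 + (2*(-2))*(-3*(-3))) = 131*√(53 - 4*9) = 131*√(53 - 36) = 131*√17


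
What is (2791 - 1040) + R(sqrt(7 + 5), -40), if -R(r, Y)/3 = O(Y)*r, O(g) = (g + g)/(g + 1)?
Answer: 1751 - 160*sqrt(3)/13 ≈ 1729.7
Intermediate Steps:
O(g) = 2*g/(1 + g) (O(g) = (2*g)/(1 + g) = 2*g/(1 + g))
R(r, Y) = -6*Y*r/(1 + Y) (R(r, Y) = -3*2*Y/(1 + Y)*r = -6*Y*r/(1 + Y))
(2791 - 1040) + R(sqrt(7 + 5), -40) = (2791 - 1040) - 6*(-40)*sqrt(7 + 5)/(1 - 40) = 1751 - 6*(-40)*sqrt(12)/(-39) = 1751 - 6*(-40)*2*sqrt(3)*(-1/39) = 1751 - 160*sqrt(3)/13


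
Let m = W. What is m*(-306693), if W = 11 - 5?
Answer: -1840158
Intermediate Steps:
W = 6
m = 6
m*(-306693) = 6*(-306693) = -1840158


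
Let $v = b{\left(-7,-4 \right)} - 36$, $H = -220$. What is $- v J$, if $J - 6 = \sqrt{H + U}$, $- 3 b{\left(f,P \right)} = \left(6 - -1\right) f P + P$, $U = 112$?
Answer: $600 + 600 i \sqrt{3} \approx 600.0 + 1039.2 i$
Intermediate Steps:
$b{\left(f,P \right)} = - \frac{P}{3} - \frac{7 P f}{3}$ ($b{\left(f,P \right)} = - \frac{\left(6 - -1\right) f P + P}{3} = - \frac{\left(6 + 1\right) f P + P}{3} = - \frac{7 f P + P}{3} = - \frac{7 P f + P}{3} = - \frac{P + 7 P f}{3} = - \frac{P}{3} - \frac{7 P f}{3}$)
$J = 6 + 6 i \sqrt{3}$ ($J = 6 + \sqrt{-220 + 112} = 6 + \sqrt{-108} = 6 + 6 i \sqrt{3} \approx 6.0 + 10.392 i$)
$v = -100$ ($v = \left(- \frac{1}{3}\right) \left(-4\right) \left(1 + 7 \left(-7\right)\right) - 36 = \left(- \frac{1}{3}\right) \left(-4\right) \left(1 - 49\right) - 36 = \left(- \frac{1}{3}\right) \left(-4\right) \left(-48\right) - 36 = -64 - 36 = -100$)
$- v J = - \left(-100\right) \left(6 + 6 i \sqrt{3}\right) = - (-600 - 600 i \sqrt{3}) = 600 + 600 i \sqrt{3}$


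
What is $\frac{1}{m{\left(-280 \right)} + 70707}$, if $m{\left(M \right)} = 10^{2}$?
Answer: $\frac{1}{70807} \approx 1.4123 \cdot 10^{-5}$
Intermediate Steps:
$m{\left(M \right)} = 100$
$\frac{1}{m{\left(-280 \right)} + 70707} = \frac{1}{100 + 70707} = \frac{1}{70807}$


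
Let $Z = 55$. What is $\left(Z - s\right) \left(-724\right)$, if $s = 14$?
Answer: $-29684$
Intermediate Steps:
$\left(Z - s\right) \left(-724\right) = \left(55 - 14\right) \left(-724\right) = 41 \left(-724\right) = -29684$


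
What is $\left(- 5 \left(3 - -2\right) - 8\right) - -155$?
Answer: $122$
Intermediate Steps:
$\left(- 5 \left(3 - -2\right) - 8\right) - -155 = \left(- 5 \left(3 + 2\right) - 8\right) + 155 = \left(\left(-5\right) 5 - 8\right) + 155 = \left(-25 - 8\right) + 155 = -33 + 155 = 122$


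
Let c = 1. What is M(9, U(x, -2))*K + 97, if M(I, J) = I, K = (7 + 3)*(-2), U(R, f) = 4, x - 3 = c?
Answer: -83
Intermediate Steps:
x = 4 (x = 3 + 1 = 4)
K = -20 (K = 10*(-2) = -20)
M(9, U(x, -2))*K + 97 = 9*(-20) + 97 = -180 + 97 = -83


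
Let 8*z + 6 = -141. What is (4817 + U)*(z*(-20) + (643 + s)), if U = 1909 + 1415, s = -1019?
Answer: -138397/2 ≈ -69199.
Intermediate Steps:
z = -147/8 (z = -¾ + (⅛)*(-141) = -¾ - 141/8 = -147/8 ≈ -18.375)
U = 3324
(4817 + U)*(z*(-20) + (643 + s)) = (4817 + 3324)*(-147/8*(-20) + (643 - 1019)) = 8141*(735/2 - 376) = 8141*(-17/2) = -138397/2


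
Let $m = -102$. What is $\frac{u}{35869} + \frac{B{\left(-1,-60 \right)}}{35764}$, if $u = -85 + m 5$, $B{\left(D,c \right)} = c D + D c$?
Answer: $- \frac{4243825}{320704729} \approx -0.013233$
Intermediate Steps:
$B{\left(D,c \right)} = 2 D c$ ($B{\left(D,c \right)} = D c + D c = 2 D c$)
$u = -595$ ($u = -85 - 510 = -595$)
$\frac{u}{35869} + \frac{B{\left(-1,-60 \right)}}{35764} = - \frac{595}{35869} + \frac{2 \left(-1\right) \left(-60\right)}{35764} = \left(-595\right) \frac{1}{35869} + 120 \cdot \frac{1}{35764} = - \frac{595}{35869} + \frac{30}{8941} = - \frac{4243825}{320704729}$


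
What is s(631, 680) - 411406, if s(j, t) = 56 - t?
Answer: -412030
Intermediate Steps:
s(631, 680) - 411406 = (56 - 1*680) - 411406 = (56 - 680) - 411406 = -624 - 411406 = -412030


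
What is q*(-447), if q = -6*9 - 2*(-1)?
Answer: 23244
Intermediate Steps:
q = -52 (q = -54 + 2 = -52)
q*(-447) = -52*(-447) = 23244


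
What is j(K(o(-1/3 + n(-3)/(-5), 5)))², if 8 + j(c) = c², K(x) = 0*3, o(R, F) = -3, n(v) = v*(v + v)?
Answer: 64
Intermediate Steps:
n(v) = 2*v² (n(v) = v*(2*v) = 2*v²)
K(x) = 0
j(c) = -8 + c²
j(K(o(-1/3 + n(-3)/(-5), 5)))² = (-8 + 0²)² = (-8 + 0)² = (-8)² = 64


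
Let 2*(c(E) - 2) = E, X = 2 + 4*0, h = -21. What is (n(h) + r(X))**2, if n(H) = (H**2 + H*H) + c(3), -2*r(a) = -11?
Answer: 793881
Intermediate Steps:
X = 2 (X = 2 + 0 = 2)
c(E) = 2 + E/2
r(a) = 11/2 (r(a) = -1/2*(-11) = 11/2)
n(H) = 7/2 + 2*H**2 (n(H) = (H**2 + H*H) + (2 + (1/2)*3) = (H**2 + H**2) + (2 + 3/2) = 2*H**2 + 7/2 = 7/2 + 2*H**2)
(n(h) + r(X))**2 = ((7/2 + 2*(-21)**2) + 11/2)**2 = ((7/2 + 2*441) + 11/2)**2 = ((7/2 + 882) + 11/2)**2 = (1771/2 + 11/2)**2 = 891**2 = 793881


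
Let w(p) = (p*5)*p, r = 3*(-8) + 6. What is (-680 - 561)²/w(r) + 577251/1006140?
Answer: 12920602033/13582890 ≈ 951.24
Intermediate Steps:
r = -18 (r = -24 + 6 = -18)
w(p) = 5*p² (w(p) = (5*p)*p = 5*p²)
(-680 - 561)²/w(r) + 577251/1006140 = (-680 - 561)²/((5*(-18)²)) + 577251/1006140 = (-1241)²/((5*324)) + 577251*(1/1006140) = 1540081/1620 + 192417/335380 = 12920602033/13582890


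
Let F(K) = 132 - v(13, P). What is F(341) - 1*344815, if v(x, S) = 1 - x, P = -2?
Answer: -344671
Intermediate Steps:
F(K) = 144 (F(K) = 132 - (1 - 1*13) = 132 - (1 - 13) = 132 - 1*(-12) = 132 + 12 = 144)
F(341) - 1*344815 = 144 - 1*344815 = 144 - 344815 = -344671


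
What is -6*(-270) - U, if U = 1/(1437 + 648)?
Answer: 3377699/2085 ≈ 1620.0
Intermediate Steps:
U = 1/2085 ≈ 0.00047962
-6*(-270) - U = -6*(-270) - 1*1/2085 = 1620 - 1/2085 = 3377699/2085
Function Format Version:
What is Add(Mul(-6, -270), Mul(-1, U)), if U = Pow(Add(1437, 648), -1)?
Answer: Rational(3377699, 2085) ≈ 1620.0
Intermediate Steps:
U = Rational(1, 2085) (U = Pow(2085, -1) = Rational(1, 2085) ≈ 0.00047962)
Add(Mul(-6, -270), Mul(-1, U)) = Add(Mul(-6, -270), Mul(-1, Rational(1, 2085))) = Add(1620, Rational(-1, 2085)) = Rational(3377699, 2085)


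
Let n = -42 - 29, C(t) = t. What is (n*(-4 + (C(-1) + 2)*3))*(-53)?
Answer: -3763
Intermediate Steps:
n = -71
(n*(-4 + (C(-1) + 2)*3))*(-53) = -71*(-4 + (-1 + 2)*3)*(-53) = -71*(-4 + 1*3)*(-53) = -71*(-4 + 3)*(-53) = -71*(-1)*(-53) = 71*(-53) = -3763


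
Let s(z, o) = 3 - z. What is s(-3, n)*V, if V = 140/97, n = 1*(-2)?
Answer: 840/97 ≈ 8.6598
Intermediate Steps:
n = -2
V = 140/97 (V = 140*(1/97) = 140/97 ≈ 1.4433)
s(-3, n)*V = (3 - 1*(-3))*(140/97) = (3 + 3)*(140/97) = 6*(140/97) = 840/97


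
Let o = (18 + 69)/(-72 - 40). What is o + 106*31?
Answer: 367945/112 ≈ 3285.2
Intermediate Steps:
o = -87/112 (o = 87/(-112) = 87*(-1/112) = -87/112 ≈ -0.77679)
o + 106*31 = -87/112 + 106*31 = -87/112 + 3286 = 367945/112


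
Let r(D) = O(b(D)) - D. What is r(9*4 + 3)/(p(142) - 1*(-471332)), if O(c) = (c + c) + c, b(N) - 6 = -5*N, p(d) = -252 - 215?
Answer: -202/156955 ≈ -0.0012870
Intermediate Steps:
p(d) = -467
b(N) = 6 - 5*N
O(c) = 3*c (O(c) = 2*c + c = 3*c)
r(D) = 18 - 16*D (r(D) = 3*(6 - 5*D) - D = (18 - 15*D) - D = 18 - 16*D)
r(9*4 + 3)/(p(142) - 1*(-471332)) = (18 - 16*(9*4 + 3))/(-467 - 1*(-471332)) = (18 - 16*(36 + 3))/(-467 + 471332) = (18 - 16*39)/470865 = (18 - 624)*(1/470865) = -606*1/470865 = -202/156955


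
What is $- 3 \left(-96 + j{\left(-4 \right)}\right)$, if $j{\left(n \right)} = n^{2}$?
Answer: $240$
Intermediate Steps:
$- 3 \left(-96 + j{\left(-4 \right)}\right) = - 3 \left(-96 + \left(-4\right)^{2}\right) = - 3 \left(-96 + 16\right) = \left(-3\right) \left(-80\right) = 240$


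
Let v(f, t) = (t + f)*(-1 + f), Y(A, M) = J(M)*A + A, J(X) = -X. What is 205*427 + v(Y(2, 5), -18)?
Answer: 87769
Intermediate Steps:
Y(A, M) = A - A*M (Y(A, M) = (-M)*A + A = -A*M + A = A - A*M)
v(f, t) = (-1 + f)*(f + t) (v(f, t) = (f + t)*(-1 + f) = (-1 + f)*(f + t))
205*427 + v(Y(2, 5), -18) = 205*427 + ((2*(1 - 1*5))² - 2*(1 - 1*5) - 1*(-18) + (2*(1 - 1*5))*(-18)) = 87535 + ((2*(1 - 5))² - 2*(1 - 5) + 18 + (2*(1 - 5))*(-18)) = 87535 + ((2*(-4))² - 2*(-4) + 18 + (2*(-4))*(-18)) = 87535 + ((-8)² - 1*(-8) + 18 - 8*(-18)) = 87535 + (64 + 8 + 18 + 144) = 87535 + 234 = 87769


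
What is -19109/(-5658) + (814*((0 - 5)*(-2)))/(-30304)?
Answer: 66627877/21432504 ≈ 3.1087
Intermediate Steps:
-19109/(-5658) + (814*((0 - 5)*(-2)))/(-30304) = -19109*(-1/5658) + (814*(-5*(-2)))*(-1/30304) = 19109/5658 + (814*10)*(-1/30304) = 19109/5658 + 8140*(-1/30304) = 19109/5658 - 2035/7576 = 66627877/21432504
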